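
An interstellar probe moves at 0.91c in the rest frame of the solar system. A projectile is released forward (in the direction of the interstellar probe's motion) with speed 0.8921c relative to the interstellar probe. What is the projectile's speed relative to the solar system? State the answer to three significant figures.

0.995c

In units of c, u = (u' + v)/(1 + u'v) with u' = 0.8921 and v = 0.91.
Numerator: 0.8921 + 0.91 = 1.8021. Denominator: 1 + (0.8921)(0.91) = 1.811811.
u = 1.8021/1.811811 = 0.99464, so the speed is 0.995c.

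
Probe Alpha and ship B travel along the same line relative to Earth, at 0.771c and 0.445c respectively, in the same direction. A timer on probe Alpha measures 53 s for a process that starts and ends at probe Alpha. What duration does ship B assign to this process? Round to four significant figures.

61.05 s

Transform probe Alpha's velocity into ship B's frame: (0.771 − 0.445)/(1 − 0.771·0.445) = 0.326/0.656905, so the relative speed is 0.49627c.
γ for this relative speed: γ = 1/√(1 − 0.246284) = 1.1519.
The clock on probe Alpha records proper time, so ship B measures Δt = γΔτ = 1.1519 × 53 = 61.05 s.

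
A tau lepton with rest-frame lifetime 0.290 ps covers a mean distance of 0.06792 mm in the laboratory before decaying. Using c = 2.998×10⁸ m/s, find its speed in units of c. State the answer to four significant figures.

d = βγcτ ⇒ βγ = d/(cτ) = 6.792×10^-5 m / (8.6942×10^-5 m) = 0.78121.
β = (βγ)/√(1+(βγ)²) = 0.78121/√1.610289 = 0.6156.

0.6156c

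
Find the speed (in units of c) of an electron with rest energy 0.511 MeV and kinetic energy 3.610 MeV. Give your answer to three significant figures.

γ = 1 + K/(mc²) = 1 + 3.610/0.511 = 8.0646.
β = √(1 − 1/γ²) = √(1 − 0.0153757) = √0.9846243 = 0.992.

0.992c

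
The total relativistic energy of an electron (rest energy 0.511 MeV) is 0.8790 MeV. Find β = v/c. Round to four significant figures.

0.8137

Total energy E = γmc² gives γ = 0.8790/0.511 = 1.7202.
Hence β = √(1 − 1/γ²) = √(1 − 0.337942) = √0.662058 = 0.8137.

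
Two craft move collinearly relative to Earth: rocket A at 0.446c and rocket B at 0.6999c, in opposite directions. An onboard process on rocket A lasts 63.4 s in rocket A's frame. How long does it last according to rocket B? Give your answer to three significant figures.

Speed of rocket A in rocket B's frame: u = (v_A + v_B)/(1 + v_A v_B/c²) = (0.446 + 0.6999)/(1 + 0.446×0.6999) = 1.1459/1.3121554 = 0.8733; |u| = 0.8733c.
At |u| = 0.8733c, γ = (1 − 0.762653)^(−1/2) = 2.0526.
Rocket A's interval is proper; time dilation gives Δt_B = γΔτ = 2.0526 × 63.4 s = 130 s.

130 s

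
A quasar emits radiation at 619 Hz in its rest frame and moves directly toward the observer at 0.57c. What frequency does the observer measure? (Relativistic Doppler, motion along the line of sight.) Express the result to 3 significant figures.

Relativistic Doppler (source moving toward): f_obs = f_src · √((1+β)/(1−β)).
With β = 0.57: factor = √(1.57/0.43) = 1.9108.
f_obs = 619 × 1.9108 = 1180 Hz.

1180 Hz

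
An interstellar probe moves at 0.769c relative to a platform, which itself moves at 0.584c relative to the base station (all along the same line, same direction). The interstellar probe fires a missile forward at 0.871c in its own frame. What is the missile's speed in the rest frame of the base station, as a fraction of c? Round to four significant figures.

Apply u = (u'+v)/(1+u'v) twice. Missile in the platform frame: (0.871+0.769)/(1+0.871·0.769) = 1.64/1.669799 = 0.98215c.
That velocity, transformed to the rest frame of the base station: (0.98215+0.584)/(1+0.98215·0.584) = 1.56615/1.5735756 = 0.99528c.

0.9953c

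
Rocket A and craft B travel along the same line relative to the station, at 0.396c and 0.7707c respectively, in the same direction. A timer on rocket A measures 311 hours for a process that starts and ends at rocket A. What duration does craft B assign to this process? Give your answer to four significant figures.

369.3 hours

Transform rocket A's velocity into craft B's frame: (0.396 − 0.7707)/(1 − 0.396·0.7707) = −0.3747/0.6948028, so the relative speed is 0.53929c.
At |u| = 0.53929c, γ = (1 − 0.290834)^(−1/2) = 1.1875.
The clock on rocket A records proper time, so craft B measures Δt = γΔτ = 1.1875 × 311 = 369.3 hours.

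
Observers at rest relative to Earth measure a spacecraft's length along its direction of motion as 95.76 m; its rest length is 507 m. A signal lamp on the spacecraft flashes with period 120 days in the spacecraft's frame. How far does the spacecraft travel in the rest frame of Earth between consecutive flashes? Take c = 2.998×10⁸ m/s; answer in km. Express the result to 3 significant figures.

Length contraction gives γ = L₀/L = 507/95.76 = 5.29449.
β = √(1 − 1/γ²) = 0.982. Lab-frame period = γτ = 5.29449×120 days = 635.34 days. Distance = βc × γτ = 0.982 × 2.998×10⁸ m/s × 54893376 s = 1.6161×10^16 m = 1.62×10^13 km.

1.62×10^13 km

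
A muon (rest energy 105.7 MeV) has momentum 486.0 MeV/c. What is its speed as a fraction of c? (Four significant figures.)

βγ = pc/(mc²) = 486.0/105.7 = 4.5979.
Since γ² = 1 + (βγ)² = 22.1407, γ = √22.1407 = 4.70539, and β = (βγ)/γ = 4.5979/4.70539 = 0.9772.

0.9772c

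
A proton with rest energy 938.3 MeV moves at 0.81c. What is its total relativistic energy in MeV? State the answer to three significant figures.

Lorentz factor: γ = (1 − 0.6561)^(−1/2) = 1.7052.
Total energy: E = γmc² = 1.7052 × 938.3 MeV = 1600 MeV.

1600 MeV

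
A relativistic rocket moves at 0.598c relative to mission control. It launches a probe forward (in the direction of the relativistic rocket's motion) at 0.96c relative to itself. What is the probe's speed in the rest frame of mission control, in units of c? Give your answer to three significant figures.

0.990c

Relativistic velocity addition: u = (u' + v)/(1 + u'v/c²), with u' = 0.96c and v = 0.598c.
Numerator: 0.96 + 0.598 = 1.558. Denominator: 1 + (0.96)(0.598) = 1.57408.
u = 1.558/1.57408 = 0.98978, so the speed is 0.990c.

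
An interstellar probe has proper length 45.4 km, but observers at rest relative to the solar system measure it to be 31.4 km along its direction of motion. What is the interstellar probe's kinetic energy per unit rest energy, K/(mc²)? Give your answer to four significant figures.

0.4459

Length contraction gives γ = L₀/L = 45.4/31.4 = 1.44586.
K/(mc²) = γ − 1 = 1.44586 − 1 = 0.4459.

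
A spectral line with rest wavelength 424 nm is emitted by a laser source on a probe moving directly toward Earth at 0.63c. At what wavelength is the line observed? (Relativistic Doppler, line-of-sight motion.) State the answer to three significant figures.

Relativistic Doppler for wavelength: λ_obs = λ_src · √((1−β)/(1+β)).
With β = 0.63: factor = √(0.37/1.63) = 0.47644.
λ_obs = 424 × 0.47644 = 202 nm.

202 nm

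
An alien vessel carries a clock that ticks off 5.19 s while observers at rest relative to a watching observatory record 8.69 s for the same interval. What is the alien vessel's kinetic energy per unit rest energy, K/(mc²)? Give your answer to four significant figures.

0.6744

From Δt = γΔτ: γ = 8.69/5.19 = 1.67437.
K/(mc²) = γ − 1 = 1.67437 − 1 = 0.6744.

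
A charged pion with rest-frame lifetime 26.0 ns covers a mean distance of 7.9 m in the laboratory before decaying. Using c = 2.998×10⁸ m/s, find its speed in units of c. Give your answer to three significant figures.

0.712c

Let x = d/(cτ) = 7.900 m / (2.998×10⁸ m/s × 2.600×10^-8 s) = 1.0135. Since d = βγcτ, x = βγ = β/√(1−β²).
Solving: β² = x²/(1+x²) = 1.02718/2.02718 = 0.506704, so β = 0.712.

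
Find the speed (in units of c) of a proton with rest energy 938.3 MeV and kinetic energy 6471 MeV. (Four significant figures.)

γ = 1 + K/(mc²) = 1 + 6471/938.3 = 7.8965.
β = √(1 − 1/γ²) = √(1 − 0.0160373) = √0.9839627 = 0.9919.

0.9919c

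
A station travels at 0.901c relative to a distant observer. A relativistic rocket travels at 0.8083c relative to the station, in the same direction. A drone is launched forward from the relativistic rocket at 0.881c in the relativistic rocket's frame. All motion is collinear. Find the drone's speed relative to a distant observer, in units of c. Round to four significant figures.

0.9993c

First combine the drone and relativistic rocket (S''→S'): u₁ = (0.881 + 0.8083)/(1 + 0.881×0.8083) = 1.6893/1.7121123 = 0.98668.
Then combine with the station (S'→S): u = (0.98668 + 0.901)/(1 + 0.98668×0.901) = 1.88768/1.88899868 = 0.9993.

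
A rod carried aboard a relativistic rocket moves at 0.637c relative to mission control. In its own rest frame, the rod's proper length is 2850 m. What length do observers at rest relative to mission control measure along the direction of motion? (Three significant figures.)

2200 m

β² = 0.405769, so γ = 1/√0.594231 = 1.2972.
Along the direction of motion the measured length is L₀/γ = 2850/1.2972 = 2200 m.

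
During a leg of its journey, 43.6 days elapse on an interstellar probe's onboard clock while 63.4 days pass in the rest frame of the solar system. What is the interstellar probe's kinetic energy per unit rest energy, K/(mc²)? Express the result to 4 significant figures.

0.4541

γ = Δt/Δτ = 63.4/43.6 = 1.45413.
K/(mc²) = γ − 1 = 1.45413 − 1 = 0.4541.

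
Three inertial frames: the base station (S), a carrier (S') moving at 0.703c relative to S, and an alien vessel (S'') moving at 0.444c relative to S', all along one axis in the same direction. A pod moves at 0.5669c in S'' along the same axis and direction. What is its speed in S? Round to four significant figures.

Compose velocities in two stages. Stage 1 (into S'): u₁ = (0.5669+0.444)/(1+0.5669×0.444) = 0.80762.
Stage 2 (into S): u = (0.80762+0.703)/(1+0.80762×0.703) = 0.96356, so the speed is 0.9636c.

0.9636c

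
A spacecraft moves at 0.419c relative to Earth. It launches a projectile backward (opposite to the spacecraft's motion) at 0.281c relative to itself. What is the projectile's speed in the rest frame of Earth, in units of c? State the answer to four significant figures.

In units of c, u = (u' + v)/(1 + u'v) with u' = −0.281 and v = 0.419.
Numerator: −0.281 + 0.419 = 0.138. Denominator: 1 + (−0.281)(0.419) = 0.882261.
u = 0.138/0.882261 = 0.15642, so the speed is 0.1564c.

0.1564c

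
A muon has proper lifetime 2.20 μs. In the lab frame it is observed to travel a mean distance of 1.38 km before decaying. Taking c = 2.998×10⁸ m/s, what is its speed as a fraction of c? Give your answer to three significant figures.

Let x = d/(cτ) = 1380 m / (2.998×10⁸ m/s × 2.200×10^-6 s) = 2.0923. Since d = βγcτ, x = βγ = β/√(1−β²).
Solving: β² = x²/(1+x²) = 4.37772/5.37772 = 0.814048, so β = 0.902.

0.902c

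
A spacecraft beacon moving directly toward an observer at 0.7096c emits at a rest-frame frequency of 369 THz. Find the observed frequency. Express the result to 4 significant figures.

Relativistic Doppler (source moving toward): f_obs = f_src · √((1+β)/(1−β)).
With β = 0.7096: factor = √(1.7096/0.2904) = 2.4263.
f_obs = 369 × 2.4263 = 895.3 THz.

895.3 THz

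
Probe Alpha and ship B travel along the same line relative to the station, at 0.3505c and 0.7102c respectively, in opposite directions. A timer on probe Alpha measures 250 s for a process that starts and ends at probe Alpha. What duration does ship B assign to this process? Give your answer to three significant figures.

The velocity of probe Alpha relative to ship B is (0.3505 + 0.7102)c / (1 + 0.3505×0.7102) = 0.84929c; relative speed 0.84929c.
At |u| = 0.84929c, γ = (1 − 0.721294)^(−1/2) = 1.8942.
The clock on probe Alpha records proper time, so ship B measures Δt = γΔτ = 1.8942 × 250 = 474 s.

474 s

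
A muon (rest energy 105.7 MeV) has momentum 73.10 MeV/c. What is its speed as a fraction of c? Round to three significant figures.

0.569c

βγ = pc/(mc²) = 73.10/105.7 = 0.69158.
Since γ² = 1 + (βγ)² = 1.478283, γ = √1.478283 = 1.21585, and β = (βγ)/γ = 0.69158/1.21585 = 0.569.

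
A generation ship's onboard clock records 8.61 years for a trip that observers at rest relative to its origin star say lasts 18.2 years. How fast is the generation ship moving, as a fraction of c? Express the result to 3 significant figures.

γ = Δt/Δτ = 18.2/8.61 = 2.1138.
β = √(1 − 1/γ²) = √(1 − 0.223806) = √0.776194 = 0.881.

0.881c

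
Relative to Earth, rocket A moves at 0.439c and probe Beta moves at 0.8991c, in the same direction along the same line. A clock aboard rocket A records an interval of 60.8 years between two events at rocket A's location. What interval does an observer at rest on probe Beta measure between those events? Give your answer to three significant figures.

93.6 years

Transform rocket A's velocity into probe Beta's frame: (0.439 − 0.8991)/(1 − 0.439·0.8991) = −0.4601/0.6052951, so the relative speed is 0.76013c.
γ for this relative speed: γ = 1/√(1 − 0.577798) = 1.539.
The clock on rocket A records proper time, so probe Beta measures Δt = γΔτ = 1.539 × 60.8 = 93.6 years.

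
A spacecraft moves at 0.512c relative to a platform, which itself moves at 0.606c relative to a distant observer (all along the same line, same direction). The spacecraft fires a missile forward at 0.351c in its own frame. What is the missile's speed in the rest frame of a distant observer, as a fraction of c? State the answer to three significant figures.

0.927c

Compose velocities in two stages. Stage 1 (into S'): u₁ = (0.351+0.512)/(1+0.351×0.512) = 0.73153.
Stage 2 (into S): u = (0.73153+0.606)/(1+0.73153×0.606) = 0.92671, so the speed is 0.927c.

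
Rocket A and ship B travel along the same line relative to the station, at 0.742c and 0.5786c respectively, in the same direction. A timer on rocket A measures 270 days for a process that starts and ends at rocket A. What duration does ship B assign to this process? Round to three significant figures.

282 days

Speed of rocket A in ship B's frame: u = (v_A − v_B)/(1 − v_A v_B/c²) = (0.742 − 0.5786)/(1 − 0.742×0.5786) = 0.1634/0.5706788 = 0.28633; |u| = 0.28633c.
γ for this relative speed: γ = 1/√(1 − 0.0819849) = 1.0437.
Rocket A's interval is proper; time dilation gives Δt_B = γΔτ = 1.0437 × 270 days = 282 days.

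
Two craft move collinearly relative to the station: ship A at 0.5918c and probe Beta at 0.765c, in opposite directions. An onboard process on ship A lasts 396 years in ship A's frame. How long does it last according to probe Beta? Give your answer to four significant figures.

1108 years

Transform ship A's velocity into probe Beta's frame: (0.5918 + 0.765)/(1 + 0.5918·0.765) = 1.3568/1.452727, so the relative speed is 0.93397c.
At |u| = 0.93397c, γ = (1 − 0.8723)^(−1/2) = 2.7984.
Ship A's interval is proper; time dilation gives Δt_B = γΔτ = 2.7984 × 396 years = 1108 years.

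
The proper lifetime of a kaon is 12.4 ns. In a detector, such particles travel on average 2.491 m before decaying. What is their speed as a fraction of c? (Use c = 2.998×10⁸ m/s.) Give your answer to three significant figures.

d = βγcτ ⇒ βγ = d/(cτ) = 2.491 m / (3.71752 m) = 0.67007.
β = (βγ)/√(1+(βγ)²) = 0.67007/√1.448994 = 0.557.

0.557c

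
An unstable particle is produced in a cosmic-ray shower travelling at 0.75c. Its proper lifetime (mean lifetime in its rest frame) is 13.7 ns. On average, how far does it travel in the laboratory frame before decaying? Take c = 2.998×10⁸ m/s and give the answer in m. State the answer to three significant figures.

Lorentz factor: γ = (1 − 0.5625)^(−1/2) = 1.5119.
Lab-frame lifetime: Δt = γτ = 1.5119 × 13.7 ns = 20.713 ns.
Distance: d = vΔt = 0.75 × 2.998×10⁸ m/s × 2.0713×10^-8 s = 4.66 m.

4.66 m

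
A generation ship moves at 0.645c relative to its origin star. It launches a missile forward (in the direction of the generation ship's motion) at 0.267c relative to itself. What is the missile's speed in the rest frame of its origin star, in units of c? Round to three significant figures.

In units of c, u = (u' + v)/(1 + u'v) with u' = 0.267 and v = 0.645.
Numerator: 0.267 + 0.645 = 0.912. Denominator: 1 + (0.267)(0.645) = 1.172215.
u = 0.912/1.172215 = 0.77801, so the speed is 0.778c.

0.778c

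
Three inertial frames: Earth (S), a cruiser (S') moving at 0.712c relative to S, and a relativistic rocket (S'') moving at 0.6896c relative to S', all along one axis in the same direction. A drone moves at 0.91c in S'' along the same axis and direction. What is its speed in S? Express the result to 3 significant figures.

0.997c

Compose velocities in two stages. Stage 1 (into S'): u₁ = (0.91+0.6896)/(1+0.91×0.6896) = 0.98284.
Stage 2 (into S): u = (0.98284+0.712)/(1+0.98284×0.712) = 0.99709, so the speed is 0.997c.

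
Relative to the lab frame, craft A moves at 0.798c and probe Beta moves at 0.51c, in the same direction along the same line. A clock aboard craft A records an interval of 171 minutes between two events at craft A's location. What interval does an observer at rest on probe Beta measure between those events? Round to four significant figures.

Transform craft A's velocity into probe Beta's frame: (0.798 − 0.51)/(1 − 0.798·0.51) = 0.288/0.59302, so the relative speed is 0.48565c.
γ for this relative speed: γ = 1/√(1 − 0.235856) = 1.144.
Craft A's interval is proper; time dilation gives Δt_B = γΔτ = 1.144 × 171 minutes = 195.6 minutes.

195.6 minutes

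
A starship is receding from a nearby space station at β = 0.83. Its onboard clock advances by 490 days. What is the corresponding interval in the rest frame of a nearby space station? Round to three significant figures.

879 days

γ = 1/√(1 − β²) = 1/√(1 − 0.6889) = 1/√0.3111 = 1/0.557763 = 1.7929.
The onboard clock measures proper time, so the interval in the rest frame of a nearby space station is dilated: Δt = γ·Δτ = 1.7929 × 490 days = 879 days.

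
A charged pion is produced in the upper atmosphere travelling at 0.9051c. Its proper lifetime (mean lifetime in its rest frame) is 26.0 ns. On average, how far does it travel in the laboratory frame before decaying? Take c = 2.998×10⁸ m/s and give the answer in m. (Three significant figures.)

Lorentz factor: γ = (1 − 0.81920601)^(−1/2) = 2.3518.
Lab-frame lifetime: Δt = γτ = 2.3518 × 26.0 ns = 61.147 ns.
Distance: d = vΔt = 0.9051 × 2.998×10⁸ m/s × 6.1147×10^-8 s = 16.6 m.

16.6 m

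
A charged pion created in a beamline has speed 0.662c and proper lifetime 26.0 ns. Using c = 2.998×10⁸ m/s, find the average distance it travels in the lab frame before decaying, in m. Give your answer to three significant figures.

6.88 m

γ = 1/√(1 − β²) = 1/√(1 − 0.438244) = 1/√0.561756 = 1/0.749504 = 1.3342.
Lab-frame lifetime: Δt = γτ = 1.3342 × 26.0 ns = 34.689 ns.
Distance: d = vΔt = 0.662 × 2.998×10⁸ m/s × 3.4689×10^-8 s = 6.88 m.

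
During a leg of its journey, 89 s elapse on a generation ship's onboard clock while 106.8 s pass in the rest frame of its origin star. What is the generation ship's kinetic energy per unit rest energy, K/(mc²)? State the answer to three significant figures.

The time-dilation ratio gives γ = 106.8/89 = 1.2.
K/(mc²) = γ − 1 = 1.2 − 1 = 0.200.

0.200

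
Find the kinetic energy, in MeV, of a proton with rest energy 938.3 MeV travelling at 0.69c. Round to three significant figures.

358 MeV

With β = 0.69, γ = 1/√(1 − 0.69²) = 1/√0.5239 = 1.38158.
Kinetic energy: K = (γ − 1)mc² = (1.38158 − 1) × 938.3 MeV = 0.38158 × 938.3 = 358 MeV.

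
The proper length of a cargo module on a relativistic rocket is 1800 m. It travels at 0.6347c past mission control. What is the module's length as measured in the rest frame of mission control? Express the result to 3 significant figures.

1390 m

With β = 0.6347, γ = 1/√(1 − 0.6347²) = 1/√0.59715591 = 1.2941.
Length contraction: L = L₀/γ = 1800/1.2941 = 1390 m.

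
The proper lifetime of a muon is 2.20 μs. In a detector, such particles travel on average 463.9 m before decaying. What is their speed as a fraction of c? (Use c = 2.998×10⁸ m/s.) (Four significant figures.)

0.5753c

Let x = d/(cτ) = 463.9 m / (2.998×10⁸ m/s × 2.200×10^-6 s) = 0.70335. Since d = βγcτ, x = βγ = β/√(1−β²).
Solving: β² = x²/(1+x²) = 0.494701/1.494701 = 0.33097, so β = 0.5753.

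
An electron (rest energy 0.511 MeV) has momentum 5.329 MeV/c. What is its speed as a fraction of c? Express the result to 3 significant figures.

0.995c

βγ = pc/(mc²) = 5.329/0.511 = 10.429.
Since γ² = 1 + (βγ)² = 109.764, γ = √109.764 = 10.4768, and β = (βγ)/γ = 10.429/10.4768 = 0.995.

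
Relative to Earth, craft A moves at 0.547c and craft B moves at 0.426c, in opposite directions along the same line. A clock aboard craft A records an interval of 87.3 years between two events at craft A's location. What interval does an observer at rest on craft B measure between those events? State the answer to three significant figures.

Transform craft A's velocity into craft B's frame: (0.547 + 0.426)/(1 + 0.547·0.426) = 0.973/1.233022, so the relative speed is 0.78912c.
At |u| = 0.78912c, γ = (1 − 0.62271)^(−1/2) = 1.628.
The clock on craft A records proper time, so craft B measures Δt = γΔτ = 1.628 × 87.3 = 142 years.

142 years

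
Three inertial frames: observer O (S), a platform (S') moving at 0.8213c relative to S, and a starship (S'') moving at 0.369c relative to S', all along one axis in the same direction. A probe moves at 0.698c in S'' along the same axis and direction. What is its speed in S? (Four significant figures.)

0.9840c

First combine the probe and starship (S''→S'): u₁ = (0.698 + 0.369)/(1 + 0.698×0.369) = 1.067/1.257562 = 0.84847.
Then combine with the platform (S'→S): u = (0.84847 + 0.8213)/(1 + 0.84847×0.8213) = 1.66977/1.696848411 = 0.98404.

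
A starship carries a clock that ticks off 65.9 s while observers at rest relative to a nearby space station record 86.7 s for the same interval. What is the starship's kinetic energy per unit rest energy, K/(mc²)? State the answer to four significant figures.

0.3156

γ = Δt/Δτ = 86.7/65.9 = 1.31563.
K/(mc²) = γ − 1 = 1.31563 − 1 = 0.3156.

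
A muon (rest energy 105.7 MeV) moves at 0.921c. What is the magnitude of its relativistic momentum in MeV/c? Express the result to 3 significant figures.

250 MeV/c

β² = 0.848241, so γ = 1/√0.151759 = 2.567.
Momentum: p = γβ·mc = 2.567 × 0.921 × 105.7 MeV/c = 250 MeV/c.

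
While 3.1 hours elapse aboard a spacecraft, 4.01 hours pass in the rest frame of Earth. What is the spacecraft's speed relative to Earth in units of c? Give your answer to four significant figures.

0.6343c

γ = Δt/Δτ = 4.01/3.1 = 1.2935.
β = √(1 − 1/γ²) = √(1 − 0.597678) = √0.402322 = 0.6343.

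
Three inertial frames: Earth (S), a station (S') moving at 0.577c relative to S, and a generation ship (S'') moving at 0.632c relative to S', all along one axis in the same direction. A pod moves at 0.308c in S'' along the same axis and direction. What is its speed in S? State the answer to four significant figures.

First combine the pod and generation ship (S''→S'): u₁ = (0.308 + 0.632)/(1 + 0.308×0.632) = 0.94/1.194656 = 0.78684.
Then combine with the station (S'→S): u = (0.78684 + 0.577)/(1 + 0.78684×0.577) = 1.36384/1.45400668 = 0.93799.

0.9380c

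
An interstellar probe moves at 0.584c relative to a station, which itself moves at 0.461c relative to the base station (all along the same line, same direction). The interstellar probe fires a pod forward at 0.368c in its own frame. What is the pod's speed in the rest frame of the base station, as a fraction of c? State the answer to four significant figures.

Compose velocities in two stages. Stage 1 (into S'): u₁ = (0.368+0.584)/(1+0.368×0.584) = 0.7836.
Stage 2 (into S): u = (0.7836+0.461)/(1+0.7836×0.461) = 0.91431, so the speed is 0.9143c.

0.9143c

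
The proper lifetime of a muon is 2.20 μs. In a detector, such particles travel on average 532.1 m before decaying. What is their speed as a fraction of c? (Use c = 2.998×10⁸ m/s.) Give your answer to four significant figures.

0.6279c

Let x = d/(cτ) = 532.1 m / (2.998×10⁸ m/s × 2.200×10^-6 s) = 0.80675. Since d = βγcτ, x = βγ = β/√(1−β²).
Solving: β² = x²/(1+x²) = 0.650846/1.650846 = 0.39425, so β = 0.6279.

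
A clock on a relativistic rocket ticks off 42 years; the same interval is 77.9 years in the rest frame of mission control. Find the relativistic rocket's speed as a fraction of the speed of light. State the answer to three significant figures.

γ = Δt/Δτ = 77.9/42 = 1.8548.
β = √(1 − 1/γ²) = √(1 − 0.290674) = √0.709326 = 0.842.

0.842c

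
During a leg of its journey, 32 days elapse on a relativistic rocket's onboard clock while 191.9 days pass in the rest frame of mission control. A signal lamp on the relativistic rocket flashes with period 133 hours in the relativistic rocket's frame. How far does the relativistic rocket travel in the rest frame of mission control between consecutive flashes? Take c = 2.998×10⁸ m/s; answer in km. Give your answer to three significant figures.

8.49×10^11 km

γ = Δt/Δτ = 191.9/32 = 5.99688.
β = √(1 − 1/γ²) = 0.986. Lab-frame period = γτ = 5.99688×133 hours = 797.59 hours. Distance = βc × γτ = 0.986 × 2.998×10⁸ m/s × 2871324 s = 8.4877×10^14 m = 8.49×10^11 km.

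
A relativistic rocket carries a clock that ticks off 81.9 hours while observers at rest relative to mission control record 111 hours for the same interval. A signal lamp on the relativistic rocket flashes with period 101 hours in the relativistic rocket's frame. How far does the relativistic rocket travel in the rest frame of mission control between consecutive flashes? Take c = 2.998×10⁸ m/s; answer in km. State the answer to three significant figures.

9.97×10^10 km

From Δt = γΔτ: γ = 111/81.9 = 1.35531.
β = √(1 − 1/γ²) = 0.67498. Lab-frame period = γτ = 1.35531×101 hours = 136.89 hours. Distance = βc × γτ = 0.67498 × 2.998×10⁸ m/s × 492804 s = 9.9723×10^13 m = 9.97×10^10 km.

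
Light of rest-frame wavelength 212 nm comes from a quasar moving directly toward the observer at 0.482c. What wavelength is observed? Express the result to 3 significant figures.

Relativistic Doppler for wavelength: λ_obs = λ_src · √((1−β)/(1+β)).
With β = 0.482: factor = √(0.518/1.482) = 0.59121.
λ_obs = 212 × 0.59121 = 125 nm.

125 nm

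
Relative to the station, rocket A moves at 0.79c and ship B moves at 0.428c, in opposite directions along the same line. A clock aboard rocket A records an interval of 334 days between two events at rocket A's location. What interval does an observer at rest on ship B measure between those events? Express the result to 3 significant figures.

The velocity of rocket A relative to ship B is (0.79 + 0.428)c / (1 + 0.79×0.428) = 0.91023c; relative speed 0.91023c.
At |u| = 0.91023c, γ = (1 − 0.828519)^(−1/2) = 2.4149.
Rocket A's interval is proper; time dilation gives Δt_B = γΔτ = 2.4149 × 334 days = 807 days.

807 days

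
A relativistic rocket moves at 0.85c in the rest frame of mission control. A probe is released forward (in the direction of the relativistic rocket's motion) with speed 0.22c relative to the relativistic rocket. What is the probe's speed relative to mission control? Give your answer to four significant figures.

0.9014c

In units of c, u = (u' + v)/(1 + u'v) with u' = 0.22 and v = 0.85.
Numerator: 0.22 + 0.85 = 1.07. Denominator: 1 + (0.22)(0.85) = 1.187.
u = 1.07/1.187 = 0.90143, so the speed is 0.9014c.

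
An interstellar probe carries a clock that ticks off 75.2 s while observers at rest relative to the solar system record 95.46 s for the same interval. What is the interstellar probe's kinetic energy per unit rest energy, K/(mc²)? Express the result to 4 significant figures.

The time-dilation ratio gives γ = 95.46/75.2 = 1.26941.
Since K = (γ−1)mc², K/(mc²) = 1.26941 − 1 = 0.2694.

0.2694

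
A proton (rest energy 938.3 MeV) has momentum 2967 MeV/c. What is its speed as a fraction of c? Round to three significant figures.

0.953c

pc/(mc²) = 2967/938.3 = 3.1621 = βγ = β/√(1−β²).
So β² = x²/(1 + x²) with x = 3.1621: x² = 9.99888, β² = 9.99888/10.99888 = 0.909082, β = 0.953.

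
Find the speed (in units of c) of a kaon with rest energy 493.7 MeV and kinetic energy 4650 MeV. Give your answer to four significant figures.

γ = 1 + K/(mc²) = 1 + 4650/493.7 = 10.419.
β = √(1 − 1/γ²) = √(1 − 0.00921187) = √0.99078813 = 0.9954.

0.9954c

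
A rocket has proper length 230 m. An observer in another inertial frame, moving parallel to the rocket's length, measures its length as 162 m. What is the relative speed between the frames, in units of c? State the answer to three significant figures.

0.710c

Length contraction gives γ = L₀/L = 230/162 = 1.4198.
β = √(1 − 1/γ²) = √0.503927 = 0.710.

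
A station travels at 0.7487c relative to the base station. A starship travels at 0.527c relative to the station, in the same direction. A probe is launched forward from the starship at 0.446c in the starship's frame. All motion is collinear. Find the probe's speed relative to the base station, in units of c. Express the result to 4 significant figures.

Compose velocities in two stages. Stage 1 (into S'): u₁ = (0.446+0.527)/(1+0.446×0.527) = 0.78783.
Stage 2 (into S): u = (0.78783+0.7487)/(1+0.78783×0.7487) = 0.96646, so the speed is 0.9665c.

0.9665c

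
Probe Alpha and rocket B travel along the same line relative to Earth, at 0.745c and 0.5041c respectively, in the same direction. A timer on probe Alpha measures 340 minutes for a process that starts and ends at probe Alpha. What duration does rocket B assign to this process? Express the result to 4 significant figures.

368.5 minutes

Speed of probe Alpha in rocket B's frame: u = (v_A − v_B)/(1 − v_A v_B/c²) = (0.745 − 0.5041)/(1 − 0.745×0.5041) = 0.2409/0.6244455 = 0.38578; |u| = 0.38578c.
γ for this relative speed: γ = 1/√(1 − 0.148826) = 1.0839.
The clock on probe Alpha records proper time, so rocket B measures Δt = γΔτ = 1.0839 × 340 = 368.5 minutes.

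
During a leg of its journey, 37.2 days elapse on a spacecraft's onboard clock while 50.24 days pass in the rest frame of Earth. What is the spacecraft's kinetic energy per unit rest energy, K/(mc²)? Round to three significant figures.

The time-dilation ratio gives γ = 50.24/37.2 = 1.35054.
Since K = (γ−1)mc², K/(mc²) = 1.35054 − 1 = 0.351.

0.351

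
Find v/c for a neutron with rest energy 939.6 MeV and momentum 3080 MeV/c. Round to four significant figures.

0.9565

pc/(mc²) = 3080/939.6 = 3.278 = βγ = β/√(1−β²).
So β² = x²/(1 + x²) with x = 3.278: x² = 10.7453, β² = 10.7453/11.7453 = 0.91486, β = 0.9565.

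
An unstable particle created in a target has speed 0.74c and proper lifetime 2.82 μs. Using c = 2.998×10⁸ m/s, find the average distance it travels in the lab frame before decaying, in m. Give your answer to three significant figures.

Lorentz factor: γ = (1 − 0.5476)^(−1/2) = 1.4868.
Lab-frame lifetime: Δt = γτ = 1.4868 × 2.82 μs = 4.1928 μs.
Distance: d = vΔt = 0.74 × 2.998×10⁸ m/s × 4.1928×10^-6 s = 930 m.

930 m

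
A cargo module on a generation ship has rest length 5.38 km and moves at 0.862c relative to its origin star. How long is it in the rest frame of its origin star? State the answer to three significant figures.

γ = 1/√(1 − β²) = 1/√(1 − 0.743044) = 1/√0.256956 = 1/0.506908 = 1.9727.
Along the direction of motion the measured length is L₀/γ = 5.38/1.9727 = 2.73 km.

2.73 km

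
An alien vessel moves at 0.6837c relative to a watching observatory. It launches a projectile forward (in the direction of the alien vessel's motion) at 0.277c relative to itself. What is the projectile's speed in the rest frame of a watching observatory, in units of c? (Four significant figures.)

Relativistic velocity addition: u = (u' + v)/(1 + u'v/c²), with u' = 0.277c and v = 0.6837c.
Numerator: 0.277 + 0.6837 = 0.9607. Denominator: 1 + (0.277)(0.6837) = 1.1893849.
u = 0.9607/1.1893849 = 0.80773, so the speed is 0.8077c.

0.8077c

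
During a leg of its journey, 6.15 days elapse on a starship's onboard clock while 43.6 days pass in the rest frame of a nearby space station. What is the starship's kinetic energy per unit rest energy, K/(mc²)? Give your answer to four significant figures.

6.089

The time-dilation ratio gives γ = 43.6/6.15 = 7.08943.
K/(mc²) = γ − 1 = 7.08943 − 1 = 6.089.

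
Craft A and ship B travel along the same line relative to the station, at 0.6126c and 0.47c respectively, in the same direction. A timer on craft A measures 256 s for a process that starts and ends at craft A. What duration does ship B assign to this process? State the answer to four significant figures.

261.3 s

Speed of craft A in ship B's frame: u = (v_A − v_B)/(1 − v_A v_B/c²) = (0.6126 − 0.47)/(1 − 0.6126×0.47) = 0.1426/0.712078 = 0.20026; |u| = 0.20026c.
At |u| = 0.20026c, γ = (1 − 0.0401041)^(−1/2) = 1.0207.
The clock on craft A records proper time, so ship B measures Δt = γΔτ = 1.0207 × 256 = 261.3 s.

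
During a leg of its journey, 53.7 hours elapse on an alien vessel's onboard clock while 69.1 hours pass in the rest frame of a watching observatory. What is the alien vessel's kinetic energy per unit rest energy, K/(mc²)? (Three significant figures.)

The time-dilation ratio gives γ = 69.1/53.7 = 1.28678.
Since K = (γ−1)mc², K/(mc²) = 1.28678 − 1 = 0.287.

0.287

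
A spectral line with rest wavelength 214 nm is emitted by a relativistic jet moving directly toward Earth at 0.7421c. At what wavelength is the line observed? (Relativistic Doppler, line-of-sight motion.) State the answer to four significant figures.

82.34 nm

Relativistic Doppler for wavelength: λ_obs = λ_src · √((1−β)/(1+β)).
With β = 0.7421: factor = √(0.2579/1.7421) = 0.38476.
λ_obs = 214 × 0.38476 = 82.34 nm.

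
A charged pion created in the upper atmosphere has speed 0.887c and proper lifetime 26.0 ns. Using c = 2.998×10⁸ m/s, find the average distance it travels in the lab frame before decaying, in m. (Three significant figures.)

15.0 m

Lorentz factor: γ = (1 − 0.786769)^(−1/2) = 2.1656.
Lab-frame lifetime: Δt = γτ = 2.1656 × 26.0 ns = 56.306 ns.
Distance: d = vΔt = 0.887 × 2.998×10⁸ m/s × 5.6306×10^-8 s = 15.0 m.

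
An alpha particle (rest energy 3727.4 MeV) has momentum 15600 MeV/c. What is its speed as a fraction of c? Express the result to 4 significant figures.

pc/(mc²) = 15600/3727.4 = 4.1852 = βγ = β/√(1−β²).
So β² = x²/(1 + x²) with x = 4.1852: x² = 17.5159, β² = 17.5159/18.5159 = 0.945992, β = 0.9726.

0.9726c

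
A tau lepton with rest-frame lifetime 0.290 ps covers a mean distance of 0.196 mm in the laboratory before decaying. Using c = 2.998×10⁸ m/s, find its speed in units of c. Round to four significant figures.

Let x = d/(cτ) = 1.960×10^-4 m / (2.998×10⁸ m/s × 2.900×10^-13 s) = 2.2544. Since d = βγcτ, x = βγ = β/√(1−β²).
Solving: β² = x²/(1+x²) = 5.08232/6.08232 = 0.835589, so β = 0.9141.

0.9141c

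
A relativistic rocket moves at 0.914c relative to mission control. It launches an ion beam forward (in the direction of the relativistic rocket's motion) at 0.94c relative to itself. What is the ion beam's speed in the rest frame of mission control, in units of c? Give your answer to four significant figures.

In units of c, u = (u' + v)/(1 + u'v) with u' = 0.94 and v = 0.914.
Numerator: 0.94 + 0.914 = 1.854. Denominator: 1 + (0.94)(0.914) = 1.85916.
u = 1.854/1.85916 = 0.99722, so the speed is 0.9972c.

0.9972c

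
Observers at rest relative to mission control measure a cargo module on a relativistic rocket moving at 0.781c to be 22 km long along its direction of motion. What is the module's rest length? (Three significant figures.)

γ = 1/√(1 − β²) = 1/√(1 − 0.609961) = 1/√0.390039 = 1/0.624531 = 1.6012.
Proper length: L₀ = γ·L = 1.6012 × 22 = 35.2 km.

35.2 km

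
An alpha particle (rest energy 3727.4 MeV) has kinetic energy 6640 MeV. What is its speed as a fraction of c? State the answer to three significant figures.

0.933c

γ = 1 + K/(mc²) = 1 + 6640/3727.4 = 2.7814.
β = √(1 − 1/γ²) = √(1 − 0.129263) = √0.870737 = 0.933.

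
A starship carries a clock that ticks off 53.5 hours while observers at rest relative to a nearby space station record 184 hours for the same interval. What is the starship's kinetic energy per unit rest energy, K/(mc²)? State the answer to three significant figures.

The time-dilation ratio gives γ = 184/53.5 = 3.43925.
Since K = (γ−1)mc², K/(mc²) = 3.43925 − 1 = 2.44.

2.44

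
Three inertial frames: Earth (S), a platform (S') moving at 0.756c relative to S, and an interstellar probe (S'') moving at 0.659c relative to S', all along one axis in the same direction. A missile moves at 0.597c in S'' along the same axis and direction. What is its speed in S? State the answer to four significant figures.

0.9857c

First combine the missile and interstellar probe (S''→S'): u₁ = (0.597 + 0.659)/(1 + 0.597×0.659) = 1.256/1.393423 = 0.90138.
Then combine with the platform (S'→S): u = (0.90138 + 0.756)/(1 + 0.90138×0.756) = 1.65738/1.68144328 = 0.98569.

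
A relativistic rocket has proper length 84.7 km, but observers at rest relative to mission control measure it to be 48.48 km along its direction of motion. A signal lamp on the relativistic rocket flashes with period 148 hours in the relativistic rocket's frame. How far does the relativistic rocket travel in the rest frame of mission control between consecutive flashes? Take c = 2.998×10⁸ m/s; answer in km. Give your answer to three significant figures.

2.29×10^11 km

γ = L₀/L = 84.7/48.48 = 1.74711.
β = √(1 − 1/γ²) = 0.81999. Lab-frame period = γτ = 1.74711×148 hours = 258.57 hours. Distance = βc × γτ = 0.81999 × 2.998×10⁸ m/s × 930852 s = 2.2883×10^14 m = 2.29×10^11 km.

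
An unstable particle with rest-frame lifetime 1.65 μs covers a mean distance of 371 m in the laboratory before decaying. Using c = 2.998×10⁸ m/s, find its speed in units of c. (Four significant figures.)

Let x = d/(cτ) = 371.0 m / (2.998×10⁸ m/s × 1.650×10^-6 s) = 0.74999. Since d = βγcτ, x = βγ = β/√(1−β²).
Solving: β² = x²/(1+x²) = 0.562485/1.562485 = 0.359994, so β = 0.6000.

0.6000c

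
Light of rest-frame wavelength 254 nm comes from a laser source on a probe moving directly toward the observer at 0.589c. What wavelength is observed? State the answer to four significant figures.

Relativistic Doppler for wavelength: λ_obs = λ_src · √((1−β)/(1+β)).
With β = 0.589: factor = √(0.411/1.589) = 0.50858.
λ_obs = 254 × 0.50858 = 129.2 nm.

129.2 nm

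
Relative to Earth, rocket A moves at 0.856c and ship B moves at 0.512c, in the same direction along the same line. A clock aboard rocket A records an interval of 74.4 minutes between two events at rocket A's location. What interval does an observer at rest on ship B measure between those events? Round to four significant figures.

The velocity of rocket A relative to ship B is (0.856 − 0.512)c / (1 − 0.856×0.512) = 0.6124c; relative speed 0.6124c.
γ for this relative speed: γ = 1/√(1 − 0.375034) = 1.2649.
Rocket A's interval is proper; time dilation gives Δt_B = γΔτ = 1.2649 × 74.4 minutes = 94.11 minutes.

94.11 minutes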